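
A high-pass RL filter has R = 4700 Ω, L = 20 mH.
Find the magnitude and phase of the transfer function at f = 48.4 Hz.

Step 1 — Angular frequency: ω = 2π·48.4 = 304.1 rad/s.
Step 2 — Transfer function: H(jω) = jωL/(R + jωL).
Step 3 — Numerator jωL = j·6.082; denominator R + jωL = 4700 + j6.082.
Step 4 — H = 1.675e-06 + j0.001294.
Step 5 — Magnitude: |H| = 0.001294 (-57.8 dB); phase: φ = 89.9°.

|H| = 0.001294 (-57.8 dB), φ = 89.9°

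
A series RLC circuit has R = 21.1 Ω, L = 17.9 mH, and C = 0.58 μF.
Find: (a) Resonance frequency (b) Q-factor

Step 1 — Resonance condition Im(Z)=0 gives ω₀ = 1/√(LC).
Step 2 — ω₀ = 1/√(0.0179·5.8e-07) = 9814 rad/s.
Step 3 — f₀ = ω₀/(2π) = 1562 Hz.
Step 4 — Series Q: Q = ω₀L/R = 9814·0.0179/21.1 = 8.326.

(a) f₀ = 1562 Hz  (b) Q = 8.326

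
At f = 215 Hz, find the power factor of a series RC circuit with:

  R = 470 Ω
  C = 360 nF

Step 1 — Angular frequency: ω = 2π·f = 2π·215 = 1351 rad/s.
Step 2 — Component impedances:
  R: Z = R = 470 Ω
  C: Z = 1/(jωC) = -j/(ω·C) = 0 - j2056 Ω
Step 3 — Series combination: Z_total = R + C = 470 - j2056 Ω = 2109∠-77.1° Ω.
Step 4 — Power factor: PF = cos(φ) = Re(Z)/|Z| = 470/2109.3 = 0.2228.
Step 5 — Type: Im(Z) = -2056 ⇒ leading (phase φ = -77.1°).

PF = 0.2228 (leading, φ = -77.1°)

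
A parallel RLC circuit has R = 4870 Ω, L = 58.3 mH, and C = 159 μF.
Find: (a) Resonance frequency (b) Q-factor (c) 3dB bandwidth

Step 1 — Resonance: ω₀ = 1/√(LC) = 1/√(0.0583·0.000159) = 328.4 rad/s.
Step 2 — f₀ = ω₀/(2π) = 52.27 Hz.
Step 3 — Parallel Q: Q = R/(ω₀L) = 4870/(328.4·0.0583) = 254.3.
Step 4 — Bandwidth: Δω = ω₀/Q = 1.291 rad/s; BW = Δω/(2π) = 0.2055 Hz.

(a) f₀ = 52.27 Hz  (b) Q = 254.3  (c) BW = 0.2055 Hz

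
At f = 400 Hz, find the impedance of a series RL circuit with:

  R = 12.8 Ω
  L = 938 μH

Step 1 — Angular frequency: ω = 2π·f = 2π·400 = 2513 rad/s.
Step 2 — Component impedances:
  R: Z = R = 12.8 Ω
  L: Z = jωL = j·2513·0.000938 = 0 + j2.357 Ω
Step 3 — Series combination: Z_total = R + L = 12.8 + j2.357 Ω = 13.02∠10.4° Ω.

Z = 12.8 + j2.357 Ω = 13.02∠10.4° Ω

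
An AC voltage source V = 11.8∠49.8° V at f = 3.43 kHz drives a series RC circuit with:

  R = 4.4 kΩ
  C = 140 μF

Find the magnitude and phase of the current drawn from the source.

Step 1 — Angular frequency: ω = 2π·f = 2π·3430 = 2.155e+04 rad/s.
Step 2 — Component impedances:
  R: Z = R = 4400 Ω
  C: Z = 1/(jωC) = -j/(ω·C) = 0 - j0.3314 Ω
Step 3 — Series combination: Z_total = R + C = 4400 - j0.3314 Ω = 4400∠-0.0° Ω.
Step 4 — Source phasor: V = 11.8∠49.8° V = 7.616 + j9.013 V.
Step 5 — Ohm's law: I = V / Z_total = (7.616 + j9.013) / (4400 - j0.3314) = 0.001731 + j0.002048 A.
Step 6 — Convert to polar: |I| = 0.002682 A, ∠I = 49.8°.

I = 0.002682∠49.8° A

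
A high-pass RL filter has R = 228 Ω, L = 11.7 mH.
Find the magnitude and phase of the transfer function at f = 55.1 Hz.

Step 1 — Angular frequency: ω = 2π·55.1 = 346.2 rad/s.
Step 2 — Transfer function: H(jω) = jωL/(R + jωL).
Step 3 — Numerator jωL = j·4.051; denominator R + jωL = 228 + j4.051.
Step 4 — H = 0.0003155 + j0.01776.
Step 5 — Magnitude: |H| = 0.01776 (-35.0 dB); phase: φ = 89.0°.

|H| = 0.01776 (-35.0 dB), φ = 89.0°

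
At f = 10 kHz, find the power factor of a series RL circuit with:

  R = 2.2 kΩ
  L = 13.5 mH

Step 1 — Angular frequency: ω = 2π·f = 2π·1e+04 = 6.283e+04 rad/s.
Step 2 — Component impedances:
  R: Z = R = 2200 Ω
  L: Z = jωL = j·6.283e+04·0.0135 = 0 + j848.2 Ω
Step 3 — Series combination: Z_total = R + L = 2200 + j848.2 Ω = 2358∠21.1° Ω.
Step 4 — Power factor: PF = cos(φ) = Re(Z)/|Z| = 2200/2357.858 = 0.9331.
Step 5 — Type: Im(Z) = 848.2 ⇒ lagging (phase φ = 21.1°).

PF = 0.9331 (lagging, φ = 21.1°)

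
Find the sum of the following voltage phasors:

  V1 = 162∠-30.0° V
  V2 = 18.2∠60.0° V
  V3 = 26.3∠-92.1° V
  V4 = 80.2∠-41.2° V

Step 1 — Convert each phasor to rectangular form:
  V1 = 162·(cos(-30.0°) + j·sin(-30.0°)) = 140.3 - j81 V
  V2 = 18.2·(cos(60.0°) + j·sin(60.0°)) = 9.1 + j15.76 V
  V3 = 26.3·(cos(-92.1°) + j·sin(-92.1°)) = -0.9637 - j26.28 V
  V4 = 80.2·(cos(-41.2°) + j·sin(-41.2°)) = 60.34 - j52.83 V
Step 2 — Sum components: V_total = 208.8 - j144.3 V.
Step 3 — Convert to polar: |V_total| = 253.8 V, ∠V_total = -34.7°.

V_total = 253.8∠-34.7° V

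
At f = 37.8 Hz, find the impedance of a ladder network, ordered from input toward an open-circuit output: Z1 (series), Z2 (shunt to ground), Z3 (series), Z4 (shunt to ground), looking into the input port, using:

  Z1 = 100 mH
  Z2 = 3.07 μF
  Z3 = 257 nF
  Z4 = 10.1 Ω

Step 1 — Angular frequency: ω = 2π·f = 2π·37.8 = 237.5 rad/s.
Step 2 — Component impedances:
  Z1: Z = jωL = j·237.5·0.1 = 0 + j23.75 Ω
  Z2: Z = 1/(jωC) = -j/(ω·C) = 0 - j1371 Ω
  Z3: Z = 1/(jωC) = -j/(ω·C) = 0 - j1.638e+04 Ω
  Z4: Z = R = 10.1 Ω
Step 3 — Ladder network (open output): work backward from the far end, alternating series and parallel combinations. Z_in = 0.06027 - j1242 Ω = 1242∠-90.0° Ω.

Z = 0.06027 - j1242 Ω = 1242∠-90.0° Ω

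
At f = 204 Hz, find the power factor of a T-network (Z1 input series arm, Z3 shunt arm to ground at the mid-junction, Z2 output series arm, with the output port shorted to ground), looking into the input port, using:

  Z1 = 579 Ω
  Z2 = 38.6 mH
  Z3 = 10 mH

Step 1 — Angular frequency: ω = 2π·f = 2π·204 = 1282 rad/s.
Step 2 — Component impedances:
  Z1: Z = R = 579 Ω
  Z2: Z = jωL = j·1282·0.0386 = 0 + j49.48 Ω
  Z3: Z = jωL = j·1282·0.01 = 0 + j12.82 Ω
Step 3 — With the output port shorted to ground, the output series arm Z2 runs from the junction to ground; the shunt arm Z3 also runs from the junction to ground. They appear in parallel: Z3 || Z2 = 0 + j10.18 Ω.
Step 4 — Series with input arm Z1: Z_in = Z1 + (Z3 || Z2) = 579 + j10.18 Ω = 579.1∠1.0° Ω.
Step 5 — Power factor: PF = cos(φ) = Re(Z)/|Z| = 579/579.1 = 0.9998.
Step 6 — Type: Im(Z) = 10.18 ⇒ lagging (phase φ = 1.0°).

PF = 0.9998 (lagging, φ = 1.0°)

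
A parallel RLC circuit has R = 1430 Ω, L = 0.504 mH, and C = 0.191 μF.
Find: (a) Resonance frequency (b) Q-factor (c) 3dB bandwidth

Step 1 — Resonance: ω₀ = 1/√(LC) = 1/√(0.000504·1.91e-07) = 1.019e+05 rad/s.
Step 2 — f₀ = ω₀/(2π) = 1.622e+04 Hz.
Step 3 — Parallel Q: Q = R/(ω₀L) = 1430/(1.019e+05·0.000504) = 27.84.
Step 4 — Bandwidth: Δω = ω₀/Q = 3661 rad/s; BW = Δω/(2π) = 582.7 Hz.

(a) f₀ = 1.622e+04 Hz  (b) Q = 27.84  (c) BW = 582.7 Hz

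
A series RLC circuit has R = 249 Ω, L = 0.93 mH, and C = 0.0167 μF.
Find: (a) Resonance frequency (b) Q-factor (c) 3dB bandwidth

Step 1 — Resonance condition Im(Z)=0 gives ω₀ = 1/√(LC).
Step 2 — ω₀ = 1/√(0.00093·1.67e-08) = 2.537e+05 rad/s.
Step 3 — f₀ = ω₀/(2π) = 4.039e+04 Hz.
Step 4 — Series Q: Q = ω₀L/R = 2.537e+05·0.00093/249 = 0.9477.
Step 5 — 3dB bandwidth: Δω = ω₀/Q = 2.677e+05 rad/s; BW = Δω/(2π) = 4.261e+04 Hz.

(a) f₀ = 4.039e+04 Hz  (b) Q = 0.9477  (c) BW = 4.261e+04 Hz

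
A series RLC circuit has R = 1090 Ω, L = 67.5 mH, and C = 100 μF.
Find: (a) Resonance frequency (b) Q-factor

Step 1 — Resonance condition Im(Z)=0 gives ω₀ = 1/√(LC).
Step 2 — ω₀ = 1/√(0.0675·0.0001) = 384.9 rad/s.
Step 3 — f₀ = ω₀/(2π) = 61.26 Hz.
Step 4 — Series Q: Q = ω₀L/R = 384.9·0.0675/1090 = 0.02384.

(a) f₀ = 61.26 Hz  (b) Q = 0.02384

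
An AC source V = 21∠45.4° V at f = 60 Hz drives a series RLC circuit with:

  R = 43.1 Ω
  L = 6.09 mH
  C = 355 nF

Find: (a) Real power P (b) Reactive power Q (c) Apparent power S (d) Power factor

Step 1 — Angular frequency: ω = 2π·f = 2π·60 = 377 rad/s.
Step 2 — Component impedances:
  R: Z = R = 43.1 Ω
  L: Z = jωL = j·377·0.00609 = 0 + j2.296 Ω
  C: Z = 1/(jωC) = -j/(ω·C) = 0 - j7472 Ω
Step 3 — Series combination: Z_total = R + L + C = 43.1 - j7470 Ω = 7470∠-89.7° Ω.
Step 4 — Source phasor: V = 21∠45.4° V = 14.75 + j14.95 V.
Step 5 — Current: I = V / Z = -0.00199 + j0.001985 A = 0.002811∠135.1° A.
Step 6 — Complex power: S = V·I* = 0.0003406 - j0.05904 VA.
Step 7 — Real power: P = Re(S) = 0.0003406 W.
Step 8 — Reactive power: Q = Im(S) = -0.05904 VAR.
Step 9 — Apparent power: |S| = 0.05904 VA.
Step 10 — Power factor: PF = P/|S| = 0.00577 (leading).

(a) P = 0.0003406 W  (b) Q = -0.05904 VAR  (c) S = 0.05904 VA  (d) PF = 0.00577 (leading)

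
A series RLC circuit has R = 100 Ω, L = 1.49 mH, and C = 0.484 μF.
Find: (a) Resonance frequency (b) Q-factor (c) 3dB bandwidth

Step 1 — Resonance condition Im(Z)=0 gives ω₀ = 1/√(LC).
Step 2 — ω₀ = 1/√(0.00149·4.84e-07) = 3.724e+04 rad/s.
Step 3 — f₀ = ω₀/(2π) = 5927 Hz.
Step 4 — Series Q: Q = ω₀L/R = 3.724e+04·0.00149/100 = 0.5548.
Step 5 — 3dB bandwidth: Δω = ω₀/Q = 6.711e+04 rad/s; BW = Δω/(2π) = 1.068e+04 Hz.

(a) f₀ = 5927 Hz  (b) Q = 0.5548  (c) BW = 1.068e+04 Hz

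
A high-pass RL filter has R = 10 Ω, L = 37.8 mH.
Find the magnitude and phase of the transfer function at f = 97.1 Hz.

Step 1 — Angular frequency: ω = 2π·97.1 = 610.1 rad/s.
Step 2 — Transfer function: H(jω) = jωL/(R + jωL).
Step 3 — Numerator jωL = j·23.06; denominator R + jωL = 10 + j23.06.
Step 4 — H = 0.8417 + j0.365.
Step 5 — Magnitude: |H| = 0.9175 (-0.7 dB); phase: φ = 23.4°.

|H| = 0.9175 (-0.7 dB), φ = 23.4°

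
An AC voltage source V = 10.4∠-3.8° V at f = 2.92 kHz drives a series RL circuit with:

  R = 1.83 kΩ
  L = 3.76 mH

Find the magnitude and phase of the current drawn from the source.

Step 1 — Angular frequency: ω = 2π·f = 2π·2920 = 1.835e+04 rad/s.
Step 2 — Component impedances:
  R: Z = R = 1830 Ω
  L: Z = jωL = j·1.835e+04·0.00376 = 0 + j68.98 Ω
Step 3 — Series combination: Z_total = R + L = 1830 + j68.98 Ω = 1831∠2.2° Ω.
Step 4 — Source phasor: V = 10.4∠-3.8° V = 10.38 - j0.6892 V.
Step 5 — Ohm's law: I = V / Z_total = (10.38 - j0.6892) / (1830 + j68.98) = 0.005648 - j0.0005896 A.
Step 6 — Convert to polar: |I| = 0.005679 A, ∠I = -6.0°.

I = 0.005679∠-6.0° A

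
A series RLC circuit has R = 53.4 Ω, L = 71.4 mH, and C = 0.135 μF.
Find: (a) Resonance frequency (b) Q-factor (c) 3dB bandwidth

Step 1 — Resonance: ω₀ = 1/√(LC) = 1/√(0.0714·1.35e-07) = 1.019e+04 rad/s.
Step 2 — f₀ = ω₀/(2π) = 1621 Hz.
Step 3 — Series Q: Q = ω₀L/R = 1.019e+04·0.0714/53.4 = 13.62.
Step 4 — Bandwidth: Δω = ω₀/Q = 747.9 rad/s; BW = Δω/(2π) = 119 Hz.

(a) f₀ = 1621 Hz  (b) Q = 13.62  (c) BW = 119 Hz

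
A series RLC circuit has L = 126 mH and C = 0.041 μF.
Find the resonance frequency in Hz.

Step 1 — Resonance condition Im(Z)=0 gives ω₀ = 1/√(LC).
Step 2 — ω₀ = 1/√(0.126·4.1e-08) = 1.391e+04 rad/s.
Step 3 — f₀ = ω₀/(2π) = 2214 Hz.

f₀ = 2214 Hz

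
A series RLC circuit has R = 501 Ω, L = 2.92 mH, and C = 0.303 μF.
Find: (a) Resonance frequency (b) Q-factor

Step 1 — Resonance condition Im(Z)=0 gives ω₀ = 1/√(LC).
Step 2 — ω₀ = 1/√(0.00292·3.03e-07) = 3.362e+04 rad/s.
Step 3 — f₀ = ω₀/(2π) = 5351 Hz.
Step 4 — Series Q: Q = ω₀L/R = 3.362e+04·0.00292/501 = 0.1959.

(a) f₀ = 5351 Hz  (b) Q = 0.1959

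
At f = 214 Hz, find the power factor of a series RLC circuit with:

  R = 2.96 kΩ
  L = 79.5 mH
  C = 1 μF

Step 1 — Angular frequency: ω = 2π·f = 2π·214 = 1345 rad/s.
Step 2 — Component impedances:
  R: Z = R = 2960 Ω
  L: Z = jωL = j·1345·0.0795 = 0 + j106.9 Ω
  C: Z = 1/(jωC) = -j/(ω·C) = 0 - j743.7 Ω
Step 3 — Series combination: Z_total = R + L + C = 2960 - j636.8 Ω = 3028∠-12.1° Ω.
Step 4 — Power factor: PF = cos(φ) = Re(Z)/|Z| = 2960/3027.7 = 0.9776.
Step 5 — Type: Im(Z) = -636.8 ⇒ leading (phase φ = -12.1°).

PF = 0.9776 (leading, φ = -12.1°)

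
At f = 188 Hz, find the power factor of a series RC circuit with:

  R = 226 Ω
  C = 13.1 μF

Step 1 — Angular frequency: ω = 2π·f = 2π·188 = 1181 rad/s.
Step 2 — Component impedances:
  R: Z = R = 226 Ω
  C: Z = 1/(jωC) = -j/(ω·C) = 0 - j64.62 Ω
Step 3 — Series combination: Z_total = R + C = 226 - j64.62 Ω = 235.1∠-16.0° Ω.
Step 4 — Power factor: PF = cos(φ) = Re(Z)/|Z| = 226/235.06 = 0.9615.
Step 5 — Type: Im(Z) = -64.62 ⇒ leading (phase φ = -16.0°).

PF = 0.9615 (leading, φ = -16.0°)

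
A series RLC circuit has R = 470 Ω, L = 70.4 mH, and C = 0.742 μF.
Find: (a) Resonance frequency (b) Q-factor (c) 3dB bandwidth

Step 1 — Resonance: ω₀ = 1/√(LC) = 1/√(0.0704·7.42e-07) = 4375 rad/s.
Step 2 — f₀ = ω₀/(2π) = 696.4 Hz.
Step 3 — Series Q: Q = ω₀L/R = 4375·0.0704/470 = 0.6554.
Step 4 — Bandwidth: Δω = ω₀/Q = 6676 rad/s; BW = Δω/(2π) = 1063 Hz.

(a) f₀ = 696.4 Hz  (b) Q = 0.6554  (c) BW = 1063 Hz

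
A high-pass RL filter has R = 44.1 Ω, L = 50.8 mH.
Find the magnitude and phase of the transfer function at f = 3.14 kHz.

Step 1 — Angular frequency: ω = 2π·3140 = 1.973e+04 rad/s.
Step 2 — Transfer function: H(jω) = jωL/(R + jωL).
Step 3 — Numerator jωL = j·1002; denominator R + jωL = 44.1 + j1002.
Step 4 — H = 0.9981 + j0.04392.
Step 5 — Magnitude: |H| = 0.999 (-0.0 dB); phase: φ = 2.5°.

|H| = 0.999 (-0.0 dB), φ = 2.5°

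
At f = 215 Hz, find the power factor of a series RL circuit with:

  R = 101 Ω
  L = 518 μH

Step 1 — Angular frequency: ω = 2π·f = 2π·215 = 1351 rad/s.
Step 2 — Component impedances:
  R: Z = R = 101 Ω
  L: Z = jωL = j·1351·0.000518 = 0 + j0.6998 Ω
Step 3 — Series combination: Z_total = R + L = 101 + j0.6998 Ω = 101∠0.4° Ω.
Step 4 — Power factor: PF = cos(φ) = Re(Z)/|Z| = 101/101 = 1.
Step 5 — Type: Im(Z) = 0.6998 ⇒ lagging (phase φ = 0.4°).

PF = 1 (lagging, φ = 0.4°)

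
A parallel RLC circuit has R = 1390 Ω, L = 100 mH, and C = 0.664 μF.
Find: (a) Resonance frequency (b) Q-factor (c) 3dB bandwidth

Step 1 — Resonance: ω₀ = 1/√(LC) = 1/√(0.1·6.64e-07) = 3881 rad/s.
Step 2 — f₀ = ω₀/(2π) = 617.6 Hz.
Step 3 — Parallel Q: Q = R/(ω₀L) = 1390/(3881·0.1) = 3.582.
Step 4 — Bandwidth: Δω = ω₀/Q = 1083 rad/s; BW = Δω/(2π) = 172.4 Hz.

(a) f₀ = 617.6 Hz  (b) Q = 3.582  (c) BW = 172.4 Hz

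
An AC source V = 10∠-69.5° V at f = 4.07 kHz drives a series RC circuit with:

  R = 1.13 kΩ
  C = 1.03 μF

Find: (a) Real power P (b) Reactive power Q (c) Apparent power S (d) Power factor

Step 1 — Angular frequency: ω = 2π·f = 2π·4070 = 2.557e+04 rad/s.
Step 2 — Component impedances:
  R: Z = R = 1130 Ω
  C: Z = 1/(jωC) = -j/(ω·C) = 0 - j37.97 Ω
Step 3 — Series combination: Z_total = R + C = 1130 - j37.97 Ω = 1131∠-1.9° Ω.
Step 4 — Source phasor: V = 10∠-69.5° V = 3.502 - j9.367 V.
Step 5 — Current: I = V / Z = 0.003374 - j0.008176 A = 0.008845∠-67.6° A.
Step 6 — Complex power: S = V·I* = 0.0884 - j0.00297 VA.
Step 7 — Real power: P = Re(S) = 0.0884 W.
Step 8 — Reactive power: Q = Im(S) = -0.00297 VAR.
Step 9 — Apparent power: |S| = 0.08845 VA.
Step 10 — Power factor: PF = P/|S| = 0.9994 (leading).

(a) P = 0.0884 W  (b) Q = -0.00297 VAR  (c) S = 0.08845 VA  (d) PF = 0.9994 (leading)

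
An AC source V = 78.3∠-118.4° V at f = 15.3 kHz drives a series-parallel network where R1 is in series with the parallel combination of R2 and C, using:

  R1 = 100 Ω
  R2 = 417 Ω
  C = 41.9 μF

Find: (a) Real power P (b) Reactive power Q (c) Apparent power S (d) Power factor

Step 1 — Angular frequency: ω = 2π·f = 2π·1.53e+04 = 9.613e+04 rad/s.
Step 2 — Component impedances:
  R1: Z = R = 100 Ω
  R2: Z = R = 417 Ω
  C: Z = 1/(jωC) = -j/(ω·C) = 0 - j0.2483 Ω
Step 3 — Parallel branch: R2 || C = 1/(1/R2 + 1/C) = 0.0001478 - j0.2483 Ω.
Step 4 — Series with R1: Z_total = R1 + (R2 || C) = 100 - j0.2483 Ω = 100∠-0.1° Ω.
Step 5 — Source phasor: V = 78.3∠-118.4° V = -37.24 - j68.88 V.
Step 6 — Current: I = V / Z = -0.3707 - j0.6897 A = 0.783∠-118.3° A.
Step 7 — Complex power: S = V·I* = 61.31 - j0.1522 VA.
Step 8 — Real power: P = Re(S) = 61.31 W.
Step 9 — Reactive power: Q = Im(S) = -0.1522 VAR.
Step 10 — Apparent power: |S| = 61.31 VA.
Step 11 — Power factor: PF = P/|S| = 1 (leading).

(a) P = 61.31 W  (b) Q = -0.1522 VAR  (c) S = 61.31 VA  (d) PF = 1 (leading)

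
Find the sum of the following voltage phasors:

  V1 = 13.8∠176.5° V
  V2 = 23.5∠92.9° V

Step 1 — Convert each phasor to rectangular form:
  V1 = 13.8·(cos(176.5°) + j·sin(176.5°)) = -13.77 + j0.8425 V
  V2 = 23.5·(cos(92.9°) + j·sin(92.9°)) = -1.189 + j23.47 V
Step 2 — Sum components: V_total = -14.96 + j24.31 V.
Step 3 — Convert to polar: |V_total| = 28.55 V, ∠V_total = 121.6°.

V_total = 28.55∠121.6° V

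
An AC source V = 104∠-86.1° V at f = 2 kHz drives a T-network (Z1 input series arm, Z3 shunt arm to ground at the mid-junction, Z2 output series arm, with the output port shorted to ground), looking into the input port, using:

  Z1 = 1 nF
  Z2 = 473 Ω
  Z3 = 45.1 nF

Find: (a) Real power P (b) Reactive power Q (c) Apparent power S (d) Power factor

Step 1 — Angular frequency: ω = 2π·f = 2π·2000 = 1.257e+04 rad/s.
Step 2 — Component impedances:
  Z1: Z = 1/(jωC) = -j/(ω·C) = 0 - j7.958e+04 Ω
  Z2: Z = R = 473 Ω
  Z3: Z = 1/(jωC) = -j/(ω·C) = 0 - j1764 Ω
Step 3 — With the output port shorted to ground, the output series arm Z2 runs from the junction to ground; the shunt arm Z3 also runs from the junction to ground. They appear in parallel: Z3 || Z2 = 441.3 - j118.3 Ω.
Step 4 — Series with input arm Z1: Z_in = Z1 + (Z3 || Z2) = 441.3 - j7.97e+04 Ω = 7.97e+04∠-89.7° Ω.
Step 5 — Source phasor: V = 104∠-86.1° V = 7.074 - j103.8 V.
Step 6 — Current: I = V / Z = 0.001302 + j8.155e-05 A = 0.001305∠3.6° A.
Step 7 — Complex power: S = V·I* = 0.0007515 - j0.1357 VA.
Step 8 — Real power: P = Re(S) = 0.0007515 W.
Step 9 — Reactive power: Q = Im(S) = -0.1357 VAR.
Step 10 — Apparent power: |S| = 0.1357 VA.
Step 11 — Power factor: PF = P/|S| = 0.005537 (leading).

(a) P = 0.0007515 W  (b) Q = -0.1357 VAR  (c) S = 0.1357 VA  (d) PF = 0.005537 (leading)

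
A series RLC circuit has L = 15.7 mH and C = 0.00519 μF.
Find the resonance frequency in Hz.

Step 1 — Resonance condition Im(Z)=0 gives ω₀ = 1/√(LC).
Step 2 — ω₀ = 1/√(0.0157·5.19e-09) = 1.108e+05 rad/s.
Step 3 — f₀ = ω₀/(2π) = 1.763e+04 Hz.

f₀ = 1.763e+04 Hz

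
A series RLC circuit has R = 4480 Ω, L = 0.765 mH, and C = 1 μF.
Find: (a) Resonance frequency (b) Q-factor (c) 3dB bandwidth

Step 1 — Resonance condition Im(Z)=0 gives ω₀ = 1/√(LC).
Step 2 — ω₀ = 1/√(0.000765·1e-06) = 3.616e+04 rad/s.
Step 3 — f₀ = ω₀/(2π) = 5754 Hz.
Step 4 — Series Q: Q = ω₀L/R = 3.616e+04·0.000765/4480 = 0.006174.
Step 5 — 3dB bandwidth: Δω = ω₀/Q = 5.856e+06 rad/s; BW = Δω/(2π) = 9.32e+05 Hz.

(a) f₀ = 5754 Hz  (b) Q = 0.006174  (c) BW = 9.32e+05 Hz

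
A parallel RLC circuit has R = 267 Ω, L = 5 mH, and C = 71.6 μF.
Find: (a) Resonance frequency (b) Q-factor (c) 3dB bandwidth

Step 1 — Resonance: ω₀ = 1/√(LC) = 1/√(0.005·7.16e-05) = 1671 rad/s.
Step 2 — f₀ = ω₀/(2π) = 266 Hz.
Step 3 — Parallel Q: Q = R/(ω₀L) = 267/(1671·0.005) = 31.95.
Step 4 — Bandwidth: Δω = ω₀/Q = 52.31 rad/s; BW = Δω/(2π) = 8.325 Hz.

(a) f₀ = 266 Hz  (b) Q = 31.95  (c) BW = 8.325 Hz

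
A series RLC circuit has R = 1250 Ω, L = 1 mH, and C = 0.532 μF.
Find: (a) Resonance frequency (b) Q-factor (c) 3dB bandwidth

Step 1 — Resonance condition Im(Z)=0 gives ω₀ = 1/√(LC).
Step 2 — ω₀ = 1/√(0.001·5.32e-07) = 4.336e+04 rad/s.
Step 3 — f₀ = ω₀/(2π) = 6900 Hz.
Step 4 — Series Q: Q = ω₀L/R = 4.336e+04·0.001/1250 = 0.03468.
Step 5 — 3dB bandwidth: Δω = ω₀/Q = 1.25e+06 rad/s; BW = Δω/(2π) = 1.989e+05 Hz.

(a) f₀ = 6900 Hz  (b) Q = 0.03468  (c) BW = 1.989e+05 Hz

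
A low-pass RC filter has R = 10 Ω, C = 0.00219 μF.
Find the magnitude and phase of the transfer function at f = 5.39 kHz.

Step 1 — Angular frequency: ω = 2π·5390 = 3.387e+04 rad/s.
Step 2 — Transfer function: H(jω) = 1/(1 + jωRC).
Step 3 — Denominator: 1 + jωRC = 1 + j·3.387e+04·10·2.19e-09 = 1 + j0.0007417.
Step 4 — H = 1 - j0.0007417.
Step 5 — Magnitude: |H| = 1 (-0.0 dB); phase: φ = -0.0°.

|H| = 1 (-0.0 dB), φ = -0.0°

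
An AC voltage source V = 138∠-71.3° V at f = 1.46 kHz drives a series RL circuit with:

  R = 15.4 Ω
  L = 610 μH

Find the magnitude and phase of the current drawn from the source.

Step 1 — Angular frequency: ω = 2π·f = 2π·1460 = 9173 rad/s.
Step 2 — Component impedances:
  R: Z = R = 15.4 Ω
  L: Z = jωL = j·9173·0.00061 = 0 + j5.596 Ω
Step 3 — Series combination: Z_total = R + L = 15.4 + j5.596 Ω = 16.39∠20.0° Ω.
Step 4 — Source phasor: V = 138∠-71.3° V = 44.24 - j130.7 V.
Step 5 — Ohm's law: I = V / Z_total = (44.24 - j130.7) / (15.4 + j5.596) = -0.1866 - j8.42 A.
Step 6 — Convert to polar: |I| = 8.422 A, ∠I = -91.3°.

I = 8.422∠-91.3° A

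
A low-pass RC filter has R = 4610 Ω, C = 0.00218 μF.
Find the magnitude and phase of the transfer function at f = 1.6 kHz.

Step 1 — Angular frequency: ω = 2π·1600 = 1.005e+04 rad/s.
Step 2 — Transfer function: H(jω) = 1/(1 + jωRC).
Step 3 — Denominator: 1 + jωRC = 1 + j·1.005e+04·4610·2.18e-09 = 1 + j0.101.
Step 4 — H = 0.9899 - j0.1.
Step 5 — Magnitude: |H| = 0.9949 (-0.0 dB); phase: φ = -5.8°.

|H| = 0.9949 (-0.0 dB), φ = -5.8°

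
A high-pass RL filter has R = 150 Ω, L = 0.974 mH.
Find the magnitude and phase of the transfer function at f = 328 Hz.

Step 1 — Angular frequency: ω = 2π·328 = 2061 rad/s.
Step 2 — Transfer function: H(jω) = jωL/(R + jωL).
Step 3 — Numerator jωL = j·2.007; denominator R + jωL = 150 + j2.007.
Step 4 — H = 0.000179 + j0.01338.
Step 5 — Magnitude: |H| = 0.01338 (-37.5 dB); phase: φ = 89.2°.

|H| = 0.01338 (-37.5 dB), φ = 89.2°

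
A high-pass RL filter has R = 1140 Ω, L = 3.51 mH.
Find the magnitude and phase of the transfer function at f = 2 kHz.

Step 1 — Angular frequency: ω = 2π·2000 = 1.257e+04 rad/s.
Step 2 — Transfer function: H(jω) = jωL/(R + jωL).
Step 3 — Numerator jωL = j·44.11; denominator R + jωL = 1140 + j44.11.
Step 4 — H = 0.001495 + j0.03863.
Step 5 — Magnitude: |H| = 0.03866 (-28.3 dB); phase: φ = 87.8°.

|H| = 0.03866 (-28.3 dB), φ = 87.8°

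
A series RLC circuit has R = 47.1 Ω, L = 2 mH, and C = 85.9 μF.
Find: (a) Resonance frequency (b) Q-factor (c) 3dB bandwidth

Step 1 — Resonance: ω₀ = 1/√(LC) = 1/√(0.002·8.59e-05) = 2413 rad/s.
Step 2 — f₀ = ω₀/(2π) = 384 Hz.
Step 3 — Series Q: Q = ω₀L/R = 2413·0.002/47.1 = 0.1024.
Step 4 — Bandwidth: Δω = ω₀/Q = 2.355e+04 rad/s; BW = Δω/(2π) = 3748 Hz.

(a) f₀ = 384 Hz  (b) Q = 0.1024  (c) BW = 3748 Hz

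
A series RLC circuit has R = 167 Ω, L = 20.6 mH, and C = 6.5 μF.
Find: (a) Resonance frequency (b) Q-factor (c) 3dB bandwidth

Step 1 — Resonance condition Im(Z)=0 gives ω₀ = 1/√(LC).
Step 2 — ω₀ = 1/√(0.0206·6.5e-06) = 2733 rad/s.
Step 3 — f₀ = ω₀/(2π) = 434.9 Hz.
Step 4 — Series Q: Q = ω₀L/R = 2733·0.0206/167 = 0.3371.
Step 5 — 3dB bandwidth: Δω = ω₀/Q = 8107 rad/s; BW = Δω/(2π) = 1290 Hz.

(a) f₀ = 434.9 Hz  (b) Q = 0.3371  (c) BW = 1290 Hz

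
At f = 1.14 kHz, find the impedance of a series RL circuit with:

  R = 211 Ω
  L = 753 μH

Step 1 — Angular frequency: ω = 2π·f = 2π·1140 = 7163 rad/s.
Step 2 — Component impedances:
  R: Z = R = 211 Ω
  L: Z = jωL = j·7163·0.000753 = 0 + j5.394 Ω
Step 3 — Series combination: Z_total = R + L = 211 + j5.394 Ω = 211.1∠1.5° Ω.

Z = 211 + j5.394 Ω = 211.1∠1.5° Ω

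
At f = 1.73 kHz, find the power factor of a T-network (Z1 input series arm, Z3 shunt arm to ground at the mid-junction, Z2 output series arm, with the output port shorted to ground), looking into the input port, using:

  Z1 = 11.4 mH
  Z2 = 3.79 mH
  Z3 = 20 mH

Step 1 — Angular frequency: ω = 2π·f = 2π·1730 = 1.087e+04 rad/s.
Step 2 — Component impedances:
  Z1: Z = jωL = j·1.087e+04·0.0114 = 0 + j123.9 Ω
  Z2: Z = jωL = j·1.087e+04·0.00379 = 0 + j41.2 Ω
  Z3: Z = jωL = j·1.087e+04·0.02 = 0 + j217.4 Ω
Step 3 — With the output port shorted to ground, the output series arm Z2 runs from the junction to ground; the shunt arm Z3 also runs from the junction to ground. They appear in parallel: Z3 || Z2 = 0 + j34.63 Ω.
Step 4 — Series with input arm Z1: Z_in = Z1 + (Z3 || Z2) = 0 + j158.6 Ω = 158.6∠90.0° Ω.
Step 5 — Power factor: PF = cos(φ) = Re(Z)/|Z| = 0/158.6 = 0.
Step 6 — Type: Im(Z) = 158.6 ⇒ lagging (phase φ = 90.0°).

PF = 0 (lagging, φ = 90.0°)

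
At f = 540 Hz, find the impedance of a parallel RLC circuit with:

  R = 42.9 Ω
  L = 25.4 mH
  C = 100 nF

Step 1 — Angular frequency: ω = 2π·f = 2π·540 = 3393 rad/s.
Step 2 — Component impedances:
  R: Z = R = 42.9 Ω
  L: Z = jωL = j·3393·0.0254 = 0 + j86.18 Ω
  C: Z = 1/(jωC) = -j/(ω·C) = 0 - j2947 Ω
Step 3 — Parallel combination: 1/Z_total = 1/R + 1/L + 1/C; Z_total = 34.78 + j16.81 Ω = 38.63∠25.8° Ω.

Z = 34.78 + j16.81 Ω = 38.63∠25.8° Ω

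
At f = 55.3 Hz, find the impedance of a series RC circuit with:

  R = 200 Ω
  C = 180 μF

Step 1 — Angular frequency: ω = 2π·f = 2π·55.3 = 347.5 rad/s.
Step 2 — Component impedances:
  R: Z = R = 200 Ω
  C: Z = 1/(jωC) = -j/(ω·C) = 0 - j15.99 Ω
Step 3 — Series combination: Z_total = R + C = 200 - j15.99 Ω = 200.6∠-4.6° Ω.

Z = 200 - j15.99 Ω = 200.6∠-4.6° Ω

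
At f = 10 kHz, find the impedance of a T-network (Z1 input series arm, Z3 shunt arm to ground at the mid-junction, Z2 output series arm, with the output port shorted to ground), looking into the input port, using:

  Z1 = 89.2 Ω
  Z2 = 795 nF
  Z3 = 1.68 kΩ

Step 1 — Angular frequency: ω = 2π·f = 2π·1e+04 = 6.283e+04 rad/s.
Step 2 — Component impedances:
  Z1: Z = R = 89.2 Ω
  Z2: Z = 1/(jωC) = -j/(ω·C) = 0 - j20.02 Ω
  Z3: Z = R = 1680 Ω
Step 3 — With the output port shorted to ground, the output series arm Z2 runs from the junction to ground; the shunt arm Z3 also runs from the junction to ground. They appear in parallel: Z3 || Z2 = 0.2385 - j20.02 Ω.
Step 4 — Series with input arm Z1: Z_in = Z1 + (Z3 || Z2) = 89.44 - j20.02 Ω = 91.65∠-12.6° Ω.

Z = 89.44 - j20.02 Ω = 91.65∠-12.6° Ω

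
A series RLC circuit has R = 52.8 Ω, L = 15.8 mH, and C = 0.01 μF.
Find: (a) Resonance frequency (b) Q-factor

Step 1 — Resonance condition Im(Z)=0 gives ω₀ = 1/√(LC).
Step 2 — ω₀ = 1/√(0.0158·1e-08) = 7.956e+04 rad/s.
Step 3 — f₀ = ω₀/(2π) = 1.266e+04 Hz.
Step 4 — Series Q: Q = ω₀L/R = 7.956e+04·0.0158/52.8 = 23.81.

(a) f₀ = 1.266e+04 Hz  (b) Q = 23.81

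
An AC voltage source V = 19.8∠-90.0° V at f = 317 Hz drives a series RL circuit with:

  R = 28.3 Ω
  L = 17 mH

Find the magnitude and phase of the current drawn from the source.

Step 1 — Angular frequency: ω = 2π·f = 2π·317 = 1992 rad/s.
Step 2 — Component impedances:
  R: Z = R = 28.3 Ω
  L: Z = jωL = j·1992·0.017 = 0 + j33.86 Ω
Step 3 — Series combination: Z_total = R + L = 28.3 + j33.86 Ω = 44.13∠50.1° Ω.
Step 4 — Source phasor: V = 19.8∠-90.0° V = 0 - j19.8 V.
Step 5 — Ohm's law: I = V / Z_total = (0 - j19.8) / (28.3 + j33.86) = -0.3443 - j0.2877 A.
Step 6 — Convert to polar: |I| = 0.4487 A, ∠I = -140.1°.

I = 0.4487∠-140.1° A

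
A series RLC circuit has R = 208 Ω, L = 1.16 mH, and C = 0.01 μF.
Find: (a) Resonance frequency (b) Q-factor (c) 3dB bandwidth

Step 1 — Resonance: ω₀ = 1/√(LC) = 1/√(0.00116·1e-08) = 2.936e+05 rad/s.
Step 2 — f₀ = ω₀/(2π) = 4.673e+04 Hz.
Step 3 — Series Q: Q = ω₀L/R = 2.936e+05·0.00116/208 = 1.637.
Step 4 — Bandwidth: Δω = ω₀/Q = 1.793e+05 rad/s; BW = Δω/(2π) = 2.854e+04 Hz.

(a) f₀ = 4.673e+04 Hz  (b) Q = 1.637  (c) BW = 2.854e+04 Hz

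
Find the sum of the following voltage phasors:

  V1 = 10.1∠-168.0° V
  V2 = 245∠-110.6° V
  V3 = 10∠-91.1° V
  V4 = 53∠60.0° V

Step 1 — Convert each phasor to rectangular form:
  V1 = 10.1·(cos(-168.0°) + j·sin(-168.0°)) = -9.879 - j2.1 V
  V2 = 245·(cos(-110.6°) + j·sin(-110.6°)) = -86.2 - j229.3 V
  V3 = 10·(cos(-91.1°) + j·sin(-91.1°)) = -0.192 - j9.998 V
  V4 = 53·(cos(60.0°) + j·sin(60.0°)) = 26.5 + j45.9 V
Step 2 — Sum components: V_total = -69.77 - j195.5 V.
Step 3 — Convert to polar: |V_total| = 207.6 V, ∠V_total = -109.6°.

V_total = 207.6∠-109.6° V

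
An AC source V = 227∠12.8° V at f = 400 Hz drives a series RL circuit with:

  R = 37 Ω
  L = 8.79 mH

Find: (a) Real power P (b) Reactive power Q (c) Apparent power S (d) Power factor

Step 1 — Angular frequency: ω = 2π·f = 2π·400 = 2513 rad/s.
Step 2 — Component impedances:
  R: Z = R = 37 Ω
  L: Z = jωL = j·2513·0.00879 = 0 + j22.09 Ω
Step 3 — Series combination: Z_total = R + L = 37 + j22.09 Ω = 43.09∠30.8° Ω.
Step 4 — Source phasor: V = 227∠12.8° V = 221.4 + j50.29 V.
Step 5 — Current: I = V / Z = 5.009 - j1.631 A = 5.268∠-18.0° A.
Step 6 — Complex power: S = V·I* = 1027 + j613 VA.
Step 7 — Real power: P = Re(S) = 1027 W.
Step 8 — Reactive power: Q = Im(S) = 613 VAR.
Step 9 — Apparent power: |S| = 1196 VA.
Step 10 — Power factor: PF = P/|S| = 0.8586 (lagging).

(a) P = 1027 W  (b) Q = 613 VAR  (c) S = 1196 VA  (d) PF = 0.8586 (lagging)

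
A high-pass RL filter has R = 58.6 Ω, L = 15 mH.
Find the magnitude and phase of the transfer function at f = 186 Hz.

Step 1 — Angular frequency: ω = 2π·186 = 1169 rad/s.
Step 2 — Transfer function: H(jω) = jωL/(R + jωL).
Step 3 — Numerator jωL = j·17.53; denominator R + jωL = 58.6 + j17.53.
Step 4 — H = 0.08214 + j0.2746.
Step 5 — Magnitude: |H| = 0.2866 (-10.9 dB); phase: φ = 73.3°.

|H| = 0.2866 (-10.9 dB), φ = 73.3°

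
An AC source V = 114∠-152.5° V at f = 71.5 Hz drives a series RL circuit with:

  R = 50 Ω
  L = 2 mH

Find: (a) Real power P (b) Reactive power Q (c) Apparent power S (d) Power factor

Step 1 — Angular frequency: ω = 2π·f = 2π·71.5 = 449.2 rad/s.
Step 2 — Component impedances:
  R: Z = R = 50 Ω
  L: Z = jωL = j·449.2·0.002 = 0 + j0.8985 Ω
Step 3 — Series combination: Z_total = R + L = 50 + j0.8985 Ω = 50.01∠1.0° Ω.
Step 4 — Source phasor: V = 114∠-152.5° V = -101.1 - j52.64 V.
Step 5 — Current: I = V / Z = -2.041 - j1.016 A = 2.28∠-153.5° A.
Step 6 — Complex power: S = V·I* = 259.8 + j4.669 VA.
Step 7 — Real power: P = Re(S) = 259.8 W.
Step 8 — Reactive power: Q = Im(S) = 4.669 VAR.
Step 9 — Apparent power: |S| = 259.9 VA.
Step 10 — Power factor: PF = P/|S| = 0.9998 (lagging).

(a) P = 259.8 W  (b) Q = 4.669 VAR  (c) S = 259.9 VA  (d) PF = 0.9998 (lagging)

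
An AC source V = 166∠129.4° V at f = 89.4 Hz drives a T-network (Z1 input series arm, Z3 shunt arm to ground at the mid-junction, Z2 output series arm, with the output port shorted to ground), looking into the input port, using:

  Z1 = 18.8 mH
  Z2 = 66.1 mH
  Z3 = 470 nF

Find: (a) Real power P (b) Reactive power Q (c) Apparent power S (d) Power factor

Step 1 — Angular frequency: ω = 2π·f = 2π·89.4 = 561.7 rad/s.
Step 2 — Component impedances:
  Z1: Z = jωL = j·561.7·0.0188 = 0 + j10.56 Ω
  Z2: Z = jωL = j·561.7·0.0661 = 0 + j37.13 Ω
  Z3: Z = 1/(jωC) = -j/(ω·C) = 0 - j3788 Ω
Step 3 — With the output port shorted to ground, the output series arm Z2 runs from the junction to ground; the shunt arm Z3 also runs from the junction to ground. They appear in parallel: Z3 || Z2 = 0 + j37.5 Ω.
Step 4 — Series with input arm Z1: Z_in = Z1 + (Z3 || Z2) = 0 + j48.06 Ω = 48.06∠90.0° Ω.
Step 5 — Source phasor: V = 166∠129.4° V = -105.4 + j128.3 V.
Step 6 — Current: I = V / Z = 2.669 + j2.192 A = 3.454∠39.4° A.
Step 7 — Complex power: S = V·I* = 0 + j573.4 VA.
Step 8 — Real power: P = Re(S) = 0 W.
Step 9 — Reactive power: Q = Im(S) = 573.4 VAR.
Step 10 — Apparent power: |S| = 573.4 VA.
Step 11 — Power factor: PF = P/|S| = 0 (lagging).

(a) P = 0 W  (b) Q = 573.4 VAR  (c) S = 573.4 VA  (d) PF = 0 (lagging)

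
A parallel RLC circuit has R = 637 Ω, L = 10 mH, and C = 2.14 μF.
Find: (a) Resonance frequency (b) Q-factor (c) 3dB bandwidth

Step 1 — Resonance: ω₀ = 1/√(LC) = 1/√(0.01·2.14e-06) = 6836 rad/s.
Step 2 — f₀ = ω₀/(2π) = 1088 Hz.
Step 3 — Parallel Q: Q = R/(ω₀L) = 637/(6836·0.01) = 9.319.
Step 4 — Bandwidth: Δω = ω₀/Q = 733.6 rad/s; BW = Δω/(2π) = 116.8 Hz.

(a) f₀ = 1088 Hz  (b) Q = 9.319  (c) BW = 116.8 Hz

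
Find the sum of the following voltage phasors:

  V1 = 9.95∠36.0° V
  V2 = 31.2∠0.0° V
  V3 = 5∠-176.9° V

Step 1 — Convert each phasor to rectangular form:
  V1 = 9.95·(cos(36.0°) + j·sin(36.0°)) = 8.05 + j5.848 V
  V2 = 31.2·(cos(0.0°) + j·sin(0.0°)) = 31.2 V
  V3 = 5·(cos(-176.9°) + j·sin(-176.9°)) = -4.993 - j0.2704 V
Step 2 — Sum components: V_total = 34.26 + j5.578 V.
Step 3 — Convert to polar: |V_total| = 34.71 V, ∠V_total = 9.2°.

V_total = 34.71∠9.2° V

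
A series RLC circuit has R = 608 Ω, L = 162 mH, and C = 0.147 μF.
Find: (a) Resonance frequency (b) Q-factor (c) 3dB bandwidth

Step 1 — Resonance: ω₀ = 1/√(LC) = 1/√(0.162·1.47e-07) = 6480 rad/s.
Step 2 — f₀ = ω₀/(2π) = 1031 Hz.
Step 3 — Series Q: Q = ω₀L/R = 6480·0.162/608 = 1.727.
Step 4 — Bandwidth: Δω = ω₀/Q = 3753 rad/s; BW = Δω/(2π) = 597.3 Hz.

(a) f₀ = 1031 Hz  (b) Q = 1.727  (c) BW = 597.3 Hz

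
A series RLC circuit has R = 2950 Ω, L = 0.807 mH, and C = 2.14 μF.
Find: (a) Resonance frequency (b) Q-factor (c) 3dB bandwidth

Step 1 — Resonance: ω₀ = 1/√(LC) = 1/√(0.000807·2.14e-06) = 2.406e+04 rad/s.
Step 2 — f₀ = ω₀/(2π) = 3830 Hz.
Step 3 — Series Q: Q = ω₀L/R = 2.406e+04·0.000807/2950 = 0.006583.
Step 4 — Bandwidth: Δω = ω₀/Q = 3.656e+06 rad/s; BW = Δω/(2π) = 5.818e+05 Hz.

(a) f₀ = 3830 Hz  (b) Q = 0.006583  (c) BW = 5.818e+05 Hz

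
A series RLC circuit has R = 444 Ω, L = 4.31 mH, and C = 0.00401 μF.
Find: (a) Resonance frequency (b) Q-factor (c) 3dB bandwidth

Step 1 — Resonance: ω₀ = 1/√(LC) = 1/√(0.00431·4.01e-09) = 2.405e+05 rad/s.
Step 2 — f₀ = ω₀/(2π) = 3.828e+04 Hz.
Step 3 — Series Q: Q = ω₀L/R = 2.405e+05·0.00431/444 = 2.335.
Step 4 — Bandwidth: Δω = ω₀/Q = 1.03e+05 rad/s; BW = Δω/(2π) = 1.64e+04 Hz.

(a) f₀ = 3.828e+04 Hz  (b) Q = 2.335  (c) BW = 1.64e+04 Hz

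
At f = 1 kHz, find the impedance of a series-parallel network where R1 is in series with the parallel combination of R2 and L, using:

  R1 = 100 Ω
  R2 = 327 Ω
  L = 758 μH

Step 1 — Angular frequency: ω = 2π·f = 2π·1000 = 6283 rad/s.
Step 2 — Component impedances:
  R1: Z = R = 100 Ω
  R2: Z = R = 327 Ω
  L: Z = jωL = j·6283·0.000758 = 0 + j4.763 Ω
Step 3 — Parallel branch: R2 || L = 1/(1/R2 + 1/L) = 0.06935 + j4.762 Ω.
Step 4 — Series with R1: Z_total = R1 + (R2 || L) = 100.1 + j4.762 Ω = 100.2∠2.7° Ω.

Z = 100.1 + j4.762 Ω = 100.2∠2.7° Ω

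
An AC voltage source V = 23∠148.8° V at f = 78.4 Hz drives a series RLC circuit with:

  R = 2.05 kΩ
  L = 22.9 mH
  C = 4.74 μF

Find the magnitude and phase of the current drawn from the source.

Step 1 — Angular frequency: ω = 2π·f = 2π·78.4 = 492.6 rad/s.
Step 2 — Component impedances:
  R: Z = R = 2050 Ω
  L: Z = jωL = j·492.6·0.0229 = 0 + j11.28 Ω
  C: Z = 1/(jωC) = -j/(ω·C) = 0 - j428.3 Ω
Step 3 — Series combination: Z_total = R + L + C = 2050 - j417 Ω = 2092∠-11.5° Ω.
Step 4 — Source phasor: V = 23∠148.8° V = -19.67 + j11.91 V.
Step 5 — Ohm's law: I = V / Z_total = (-19.67 + j11.91) / (2050 - j417) = -0.01035 + j0.003707 A.
Step 6 — Convert to polar: |I| = 0.01099 A, ∠I = 160.3°.

I = 0.01099∠160.3° A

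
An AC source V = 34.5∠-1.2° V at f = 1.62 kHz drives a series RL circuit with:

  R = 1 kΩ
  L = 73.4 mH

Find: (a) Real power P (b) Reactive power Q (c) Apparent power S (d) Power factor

Step 1 — Angular frequency: ω = 2π·f = 2π·1620 = 1.018e+04 rad/s.
Step 2 — Component impedances:
  R: Z = R = 1000 Ω
  L: Z = jωL = j·1.018e+04·0.0734 = 0 + j747.1 Ω
Step 3 — Series combination: Z_total = R + L = 1000 + j747.1 Ω = 1248∠36.8° Ω.
Step 4 — Source phasor: V = 34.5∠-1.2° V = 34.49 - j0.7225 V.
Step 5 — Current: I = V / Z = 0.02179 - j0.017 A = 0.02764∠-38.0° A.
Step 6 — Complex power: S = V·I* = 0.7639 + j0.5707 VA.
Step 7 — Real power: P = Re(S) = 0.7639 W.
Step 8 — Reactive power: Q = Im(S) = 0.5707 VAR.
Step 9 — Apparent power: |S| = 0.9535 VA.
Step 10 — Power factor: PF = P/|S| = 0.8011 (lagging).

(a) P = 0.7639 W  (b) Q = 0.5707 VAR  (c) S = 0.9535 VA  (d) PF = 0.8011 (lagging)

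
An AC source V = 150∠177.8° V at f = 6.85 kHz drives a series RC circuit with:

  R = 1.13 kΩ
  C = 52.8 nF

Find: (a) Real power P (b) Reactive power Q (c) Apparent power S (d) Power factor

Step 1 — Angular frequency: ω = 2π·f = 2π·6850 = 4.304e+04 rad/s.
Step 2 — Component impedances:
  R: Z = R = 1130 Ω
  C: Z = 1/(jωC) = -j/(ω·C) = 0 - j440 Ω
Step 3 — Series combination: Z_total = R + C = 1130 - j440 Ω = 1213∠-21.3° Ω.
Step 4 — Source phasor: V = 150∠177.8° V = -149.9 + j5.758 V.
Step 5 — Current: I = V / Z = -0.1169 - j0.04043 A = 0.1237∠-160.9° A.
Step 6 — Complex power: S = V·I* = 17.29 - j6.733 VA.
Step 7 — Real power: P = Re(S) = 17.29 W.
Step 8 — Reactive power: Q = Im(S) = -6.733 VAR.
Step 9 — Apparent power: |S| = 18.55 VA.
Step 10 — Power factor: PF = P/|S| = 0.9318 (leading).

(a) P = 17.29 W  (b) Q = -6.733 VAR  (c) S = 18.55 VA  (d) PF = 0.9318 (leading)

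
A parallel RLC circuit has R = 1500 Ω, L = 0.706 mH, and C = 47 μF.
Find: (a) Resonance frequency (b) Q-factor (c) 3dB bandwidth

Step 1 — Resonance: ω₀ = 1/√(LC) = 1/√(0.000706·4.7e-05) = 5490 rad/s.
Step 2 — f₀ = ω₀/(2π) = 873.7 Hz.
Step 3 — Parallel Q: Q = R/(ω₀L) = 1500/(5490·0.000706) = 387.
Step 4 — Bandwidth: Δω = ω₀/Q = 14.18 rad/s; BW = Δω/(2π) = 2.258 Hz.

(a) f₀ = 873.7 Hz  (b) Q = 387  (c) BW = 2.258 Hz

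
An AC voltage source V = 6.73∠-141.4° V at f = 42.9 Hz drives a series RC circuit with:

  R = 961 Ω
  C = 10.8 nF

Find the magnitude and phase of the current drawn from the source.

Step 1 — Angular frequency: ω = 2π·f = 2π·42.9 = 269.5 rad/s.
Step 2 — Component impedances:
  R: Z = R = 961 Ω
  C: Z = 1/(jωC) = -j/(ω·C) = 0 - j3.435e+05 Ω
Step 3 — Series combination: Z_total = R + C = 961 - j3.435e+05 Ω = 3.435e+05∠-89.8° Ω.
Step 4 — Source phasor: V = 6.73∠-141.4° V = -5.26 - j4.199 V.
Step 5 — Ohm's law: I = V / Z_total = (-5.26 - j4.199) / (961 - j3.435e+05) = 1.218e-05 - j1.535e-05 A.
Step 6 — Convert to polar: |I| = 1.959e-05 A, ∠I = -51.6°.

I = 1.959e-05∠-51.6° A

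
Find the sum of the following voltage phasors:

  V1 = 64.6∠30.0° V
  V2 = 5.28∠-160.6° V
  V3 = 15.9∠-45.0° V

Step 1 — Convert each phasor to rectangular form:
  V1 = 64.6·(cos(30.0°) + j·sin(30.0°)) = 55.95 + j32.3 V
  V2 = 5.28·(cos(-160.6°) + j·sin(-160.6°)) = -4.98 - j1.754 V
  V3 = 15.9·(cos(-45.0°) + j·sin(-45.0°)) = 11.24 - j11.24 V
Step 2 — Sum components: V_total = 62.21 + j19.3 V.
Step 3 — Convert to polar: |V_total| = 65.13 V, ∠V_total = 17.2°.

V_total = 65.13∠17.2° V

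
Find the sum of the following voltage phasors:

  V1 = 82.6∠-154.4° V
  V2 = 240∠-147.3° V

Step 1 — Convert each phasor to rectangular form:
  V1 = 82.6·(cos(-154.4°) + j·sin(-154.4°)) = -74.49 - j35.69 V
  V2 = 240·(cos(-147.3°) + j·sin(-147.3°)) = -202 - j129.7 V
Step 2 — Sum components: V_total = -276.5 - j165.3 V.
Step 3 — Convert to polar: |V_total| = 322.1 V, ∠V_total = -149.1°.

V_total = 322.1∠-149.1° V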